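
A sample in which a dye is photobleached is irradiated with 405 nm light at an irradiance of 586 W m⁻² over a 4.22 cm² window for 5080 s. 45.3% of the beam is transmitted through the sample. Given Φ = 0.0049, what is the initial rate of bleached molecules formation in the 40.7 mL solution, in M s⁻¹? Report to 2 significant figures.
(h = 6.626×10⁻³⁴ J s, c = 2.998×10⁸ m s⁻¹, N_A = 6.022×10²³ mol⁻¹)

5.5×10⁻⁸ M s⁻¹

Photon energy at 405 nm: hc/λ = (6.626×10⁻³⁴)(2.998×10⁸)/(405×10⁻⁹) = 4.905×10⁻¹⁹ J.
Energy delivered: (586 W m⁻²)(4.22×10⁻⁴ m²)(5080 s) = 1256 J.
Photons incident: 1256 / 4.905×10⁻¹⁹ = 2.561×10²¹, i.e. 2.561×10²¹/6.022×10²³ = 0.004253 mol.
Fraction absorbed: 1 − 45.3/100 = 0.5470.
Photons absorbed: 0.5470 × 0.004253 = 0.002326 mol.
Product formed: 0.0049 × 0.002326 = 1.140×10⁻⁵ mol.
Rate: 1.140×10⁻⁵ mol / (5080 s × 0.0407 L) = 5.5×10⁻⁸ M s⁻¹.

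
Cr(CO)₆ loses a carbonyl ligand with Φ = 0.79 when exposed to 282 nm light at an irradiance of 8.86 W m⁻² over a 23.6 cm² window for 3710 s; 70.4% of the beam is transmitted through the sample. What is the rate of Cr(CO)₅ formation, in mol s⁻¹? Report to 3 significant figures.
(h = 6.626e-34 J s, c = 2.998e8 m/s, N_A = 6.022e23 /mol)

Photon energy at 282 nm: hc/λ = (6.626e-34)(2.998e8)/(282e-9) = 7.044e-19 J.
Energy delivered: (8.86 W m⁻²)(23.6e-4 m²)(3710 s) = 77.57 J.
Photons incident: 77.57 / 7.044e-19 = 1.101e20, i.e. 1.101e20/6.022e23 = 1.828e-4 mol.
Fraction absorbed: 1 − 70.4/100 = 0.2960.
Photons absorbed: 0.2960 × 1.828e-4 = 5.411e-5 mol.
Product formed: 0.79 × 5.411e-5 = 4.275e-5 mol.
Rate: 4.275e-5 / 3710 s = 1.15e-8 mol s⁻¹.

1.15e-8 mol s⁻¹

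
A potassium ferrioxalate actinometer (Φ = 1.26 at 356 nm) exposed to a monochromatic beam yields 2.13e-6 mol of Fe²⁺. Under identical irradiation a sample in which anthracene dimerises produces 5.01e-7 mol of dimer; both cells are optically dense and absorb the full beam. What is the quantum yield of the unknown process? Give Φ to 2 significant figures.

Photons absorbed by the actinometer: 2.13e-6 / 1.26 = 1.690e-6 mol.
Φ(unknown) = 5.01e-7 / 1.690e-6 = 0.30.

Φ = 0.30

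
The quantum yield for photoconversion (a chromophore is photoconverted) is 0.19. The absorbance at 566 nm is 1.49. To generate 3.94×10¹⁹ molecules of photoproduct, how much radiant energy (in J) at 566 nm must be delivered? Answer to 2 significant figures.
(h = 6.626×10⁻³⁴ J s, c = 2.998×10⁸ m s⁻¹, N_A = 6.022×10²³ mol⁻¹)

Product: 3.94×10¹⁹ / 6.022×10²³ = 6.543×10⁻⁵ mol.
Photons that must be absorbed: 6.543×10⁻⁵ / 0.19 = 3.444×10⁻⁴ mol.
Fraction absorbed: 1 − 10^(−1.49) = 0.9676.
Incident photons needed: 3.444×10⁻⁴ / 0.9676 = 3.559×10⁻⁴ mol.
Photon energy: hc/λ = 3.510×10⁻¹⁹ J; per mole, 2.114×10⁵ J mol⁻¹.
Energy required: 3.559×10⁻⁴ × 2.114×10⁵ = 75 J.

75 J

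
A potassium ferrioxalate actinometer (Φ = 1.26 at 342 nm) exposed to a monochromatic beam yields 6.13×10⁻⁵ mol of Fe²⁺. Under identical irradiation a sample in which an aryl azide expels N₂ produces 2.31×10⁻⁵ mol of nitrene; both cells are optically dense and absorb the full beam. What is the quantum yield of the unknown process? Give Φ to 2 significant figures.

Photons absorbed by the actinometer: 6.13×10⁻⁵ / 1.26 = 4.865×10⁻⁵ mol.
Φ(unknown) = 2.31×10⁻⁵ / 4.865×10⁻⁵ = 0.47.

Φ = 0.47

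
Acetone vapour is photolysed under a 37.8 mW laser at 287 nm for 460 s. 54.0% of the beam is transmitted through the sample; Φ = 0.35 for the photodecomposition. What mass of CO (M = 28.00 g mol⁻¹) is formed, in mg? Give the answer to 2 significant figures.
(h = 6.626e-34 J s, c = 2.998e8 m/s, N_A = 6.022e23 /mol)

Photon energy at 287 nm: hc/λ = (6.626e-34)(2.998e8)/(287e-9) = 6.922e-19 J.
Energy delivered: (37.8 mW)(460 s) = 17.39 J.
Photons incident: 17.39 / 6.922e-19 = 2.512e19, i.e. 2.512e19/6.022e23 = 4.171e-5 mol.
Fraction absorbed: 1 − 54.0/100 = 0.4600.
Photons absorbed: 0.4600 × 4.171e-5 = 1.919e-5 mol.
Product: Φ × n_abs = 0.35 × 1.919e-5 = 6.717e-6 mol.
Mass: 6.717e-6 × 28.00 = 1.881e-4 g = 0.19 mg.

0.19 mg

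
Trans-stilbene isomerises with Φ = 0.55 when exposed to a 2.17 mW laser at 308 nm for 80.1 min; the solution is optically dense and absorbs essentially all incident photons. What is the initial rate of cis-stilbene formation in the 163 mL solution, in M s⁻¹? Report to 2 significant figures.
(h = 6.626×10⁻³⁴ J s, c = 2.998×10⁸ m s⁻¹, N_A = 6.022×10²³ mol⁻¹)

1.9×10⁻⁸ M s⁻¹

Photon energy at 308 nm: hc/λ = (6.626×10⁻³⁴)(2.998×10⁸)/(308×10⁻⁹) = 6.450×10⁻¹⁹ J.
Energy delivered: (2.17 mW)(4806 s) = 10.43 J.
Photons incident: 10.43 / 6.450×10⁻¹⁹ = 1.617×10¹⁹, i.e. 1.617×10¹⁹/6.022×10²³ = 2.685×10⁻⁵ mol.
Product formed: 0.55 × 2.685×10⁻⁵ = 1.477×10⁻⁵ mol.
Rate: 1.477×10⁻⁵ mol / (4806 s × 0.163 L) = 1.9×10⁻⁸ M s⁻¹.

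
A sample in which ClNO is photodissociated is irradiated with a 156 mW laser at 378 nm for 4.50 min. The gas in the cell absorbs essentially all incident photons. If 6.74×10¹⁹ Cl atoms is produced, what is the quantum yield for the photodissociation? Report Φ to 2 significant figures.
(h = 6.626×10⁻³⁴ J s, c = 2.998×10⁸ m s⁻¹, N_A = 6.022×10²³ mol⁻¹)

Φ = 0.84

Product: 6.74×10¹⁹ / 6.022×10²³ = 1.119×10⁻⁴ mol.
Photon energy at 378 nm: hc/λ = (6.626×10⁻³⁴)(2.998×10⁸)/(378×10⁻⁹) = 5.255×10⁻¹⁹ J.
Energy delivered: (156 mW)(270 s) = 42.12 J.
Photons incident: 42.12 / 5.255×10⁻¹⁹ = 8.015×10¹⁹, i.e. 8.015×10¹⁹/6.022×10²³ = 1.331×10⁻⁴ mol.
Φ = 1.119×10⁻⁴ mol / 1.331×10⁻⁴ mol photons = 0.84.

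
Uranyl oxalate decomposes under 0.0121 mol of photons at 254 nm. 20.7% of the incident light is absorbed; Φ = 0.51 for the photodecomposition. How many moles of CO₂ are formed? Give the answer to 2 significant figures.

Photons absorbed: 0.207 × 0.0121 = 0.002505 mol.
Product: Φ × n_abs = 0.51 × 0.002505 = 0.001278 mol.

0.0013 mol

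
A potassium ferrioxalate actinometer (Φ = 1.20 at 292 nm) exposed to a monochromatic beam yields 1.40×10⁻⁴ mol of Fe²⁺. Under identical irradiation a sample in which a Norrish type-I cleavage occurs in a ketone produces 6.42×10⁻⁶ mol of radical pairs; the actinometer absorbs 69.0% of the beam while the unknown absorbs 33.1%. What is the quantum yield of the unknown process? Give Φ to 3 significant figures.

Photons absorbed by the actinometer: 1.40×10⁻⁴ / 1.20 = 1.167×10⁻⁴ mol.
Incident flux: 1.167×10⁻⁴ / 0.690 = 1.691×10⁻⁴ einstein.
Absorbed by unknown: 0.331 × 1.691×10⁻⁴ = 5.597×10⁻⁵ mol.
Φ(unknown) = 6.42×10⁻⁶ / 5.597×10⁻⁵ = 0.115.

Φ = 0.115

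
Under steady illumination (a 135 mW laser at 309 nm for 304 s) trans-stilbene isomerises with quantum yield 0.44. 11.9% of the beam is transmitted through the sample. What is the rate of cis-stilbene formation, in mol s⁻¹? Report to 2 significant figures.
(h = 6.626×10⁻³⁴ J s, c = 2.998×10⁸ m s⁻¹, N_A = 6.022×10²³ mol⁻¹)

1.4×10⁻⁷ mol s⁻¹

Photon energy at 309 nm: hc/λ = (6.626×10⁻³⁴)(2.998×10⁸)/(309×10⁻⁹) = 6.429×10⁻¹⁹ J.
Energy delivered: (135 mW)(304 s) = 41.04 J.
Photons incident: 41.04 / 6.429×10⁻¹⁹ = 6.384×10¹⁹, i.e. 6.384×10¹⁹/6.022×10²³ = 1.060×10⁻⁴ mol.
Fraction absorbed: 1 − 11.9/100 = 0.8810.
Photons absorbed: 0.8810 × 1.060×10⁻⁴ = 9.339×10⁻⁵ mol.
Product formed: 0.44 × 9.339×10⁻⁵ = 4.109×10⁻⁵ mol.
Rate: 4.109×10⁻⁵ / 304 s = 1.4×10⁻⁷ mol s⁻¹.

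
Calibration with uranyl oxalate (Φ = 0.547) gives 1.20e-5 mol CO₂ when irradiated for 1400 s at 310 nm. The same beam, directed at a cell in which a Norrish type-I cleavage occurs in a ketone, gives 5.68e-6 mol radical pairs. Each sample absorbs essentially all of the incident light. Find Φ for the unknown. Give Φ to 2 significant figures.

Φ = 0.26

Photons absorbed by the actinometer: 1.20e-5 / 0.547 = 2.194e-5 mol.
Φ(unknown) = 5.68e-6 / 2.194e-5 = 0.26.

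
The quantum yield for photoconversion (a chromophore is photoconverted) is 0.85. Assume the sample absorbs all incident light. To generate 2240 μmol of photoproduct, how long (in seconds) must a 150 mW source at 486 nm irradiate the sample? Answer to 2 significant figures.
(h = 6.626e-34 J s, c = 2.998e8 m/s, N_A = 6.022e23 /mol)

t ≈ 4300 s

Product: 2240 μmol = 0.00224 mol.
Photons that must be absorbed: 0.00224 / 0.85 = 0.002635 mol.
Photon energy: hc/λ = 4.087e-19 J; per mole, 2.461e5 J mol⁻¹.
Energy required: 0.002635 × 2.461e5 = 648.5 J.
Time: 648.5 J / 0.15 W = 4300 s.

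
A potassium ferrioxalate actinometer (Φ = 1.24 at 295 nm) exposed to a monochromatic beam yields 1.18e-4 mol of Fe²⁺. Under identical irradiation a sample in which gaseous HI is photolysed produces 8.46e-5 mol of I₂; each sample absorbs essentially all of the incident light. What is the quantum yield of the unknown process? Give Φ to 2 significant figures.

Φ = 0.89

Photons absorbed by the actinometer: 1.18e-4 / 1.24 = 9.516e-5 mol.
Φ(unknown) = 8.46e-5 / 9.516e-5 = 0.89.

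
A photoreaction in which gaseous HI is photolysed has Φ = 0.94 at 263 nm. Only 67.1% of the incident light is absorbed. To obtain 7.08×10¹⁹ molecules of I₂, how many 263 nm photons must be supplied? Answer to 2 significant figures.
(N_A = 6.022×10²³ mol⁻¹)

Product: 7.08×10¹⁹ / 6.022×10²³ = 1.176×10⁻⁴ mol.
Photons that must be absorbed: 1.176×10⁻⁴ / 0.94 = 1.251×10⁻⁴ mol.
Incident photons needed: 1.251×10⁻⁴ / 0.671 = 1.864×10⁻⁴ mol.
Photon count: 1.864×10⁻⁴ × 6.022×10²³ = 1.1×10²⁰.

1.1×10²⁰ photons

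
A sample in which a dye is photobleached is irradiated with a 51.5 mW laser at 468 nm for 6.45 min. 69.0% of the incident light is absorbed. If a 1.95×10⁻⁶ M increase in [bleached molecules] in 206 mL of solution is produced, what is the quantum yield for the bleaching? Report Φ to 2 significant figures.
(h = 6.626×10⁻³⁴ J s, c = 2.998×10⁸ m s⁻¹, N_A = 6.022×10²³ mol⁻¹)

Φ = 0.0075

Product: (1.95×10⁻⁶ M)(0.206 L) = 4.017×10⁻⁷ mol.
Photon energy at 468 nm: hc/λ = (6.626×10⁻³⁴)(2.998×10⁸)/(468×10⁻⁹) = 4.245×10⁻¹⁹ J.
Energy delivered: (51.5 mW)(387 s) = 19.93 J.
Photons incident: 19.93 / 4.245×10⁻¹⁹ = 4.695×10¹⁹, i.e. 4.695×10¹⁹/6.022×10²³ = 7.796×10⁻⁵ mol.
Photons absorbed: 0.690 × 7.796×10⁻⁵ = 5.379×10⁻⁵ mol.
Φ = 4.017×10⁻⁷ mol / 5.379×10⁻⁵ mol photons = 0.0075.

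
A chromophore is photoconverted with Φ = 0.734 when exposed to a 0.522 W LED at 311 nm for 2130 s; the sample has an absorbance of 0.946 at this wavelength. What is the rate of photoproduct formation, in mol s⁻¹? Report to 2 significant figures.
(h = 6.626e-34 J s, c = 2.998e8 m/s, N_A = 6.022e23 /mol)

Photon energy at 311 nm: hc/λ = (6.626e-34)(2.998e8)/(311e-9) = 6.387e-19 J.
Energy delivered: (0.522 W)(2130 s) = 1112 J.
Photons incident: 1112 / 6.387e-19 = 1.741e21, i.e. 1.741e21/6.022e23 = 0.002891 mol.
Fraction absorbed: 1 − 10^(−0.946) = 0.8868.
Photons absorbed: 0.8868 × 0.002891 = 0.002564 mol.
Product formed: 0.734 × 0.002564 = 0.001882 mol.
Rate: 0.001882 / 2130 s = 8.8e-7 mol s⁻¹.

8.8e-7 mol s⁻¹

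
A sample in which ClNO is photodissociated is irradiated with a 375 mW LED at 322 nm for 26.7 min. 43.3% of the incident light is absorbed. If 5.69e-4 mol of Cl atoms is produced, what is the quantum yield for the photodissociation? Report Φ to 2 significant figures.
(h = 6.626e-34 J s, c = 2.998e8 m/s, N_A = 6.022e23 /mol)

Φ = 0.81

Photon energy at 322 nm: hc/λ = (6.626e-34)(2.998e8)/(322e-9) = 6.169e-19 J.
Energy delivered: (375 mW)(1602 s) = 600.8 J.
Photons incident: 600.8 / 6.169e-19 = 9.739e20, i.e. 9.739e20/6.022e23 = 0.001617 mol.
Photons absorbed: 0.433 × 0.001617 = 7.002e-4 mol.
Φ = 5.69e-4 mol / 7.002e-4 mol photons = 0.81.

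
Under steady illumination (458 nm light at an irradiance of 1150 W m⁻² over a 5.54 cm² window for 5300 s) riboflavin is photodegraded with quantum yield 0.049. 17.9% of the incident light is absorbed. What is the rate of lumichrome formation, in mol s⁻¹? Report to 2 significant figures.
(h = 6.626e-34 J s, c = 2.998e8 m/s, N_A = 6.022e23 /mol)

Photon energy at 458 nm: hc/λ = (6.626e-34)(2.998e8)/(458e-9) = 4.337e-19 J.
Energy delivered: (1150 W m⁻²)(5.54e-4 m²)(5300 s) = 3377 J.
Photons incident: 3377 / 4.337e-19 = 7.786e21, i.e. 7.786e21/6.022e23 = 0.01293 mol.
Photons absorbed: 0.179 × 0.01293 = 0.002314 mol.
Product formed: 0.049 × 0.002314 = 1.134e-4 mol.
Rate: 1.134e-4 / 5300 s = 2.1e-8 mol s⁻¹.

2.1e-8 mol s⁻¹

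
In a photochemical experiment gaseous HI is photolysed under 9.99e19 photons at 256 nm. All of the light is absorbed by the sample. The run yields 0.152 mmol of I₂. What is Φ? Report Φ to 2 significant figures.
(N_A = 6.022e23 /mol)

Product: 0.152 mmol = 1.52e-4 mol.
Moles of photons: 9.99e19 / 6.022e23 = 1.659e-4 mol.
Φ = 1.52e-4 mol / 1.659e-4 mol photons = 0.92.

Φ = 0.92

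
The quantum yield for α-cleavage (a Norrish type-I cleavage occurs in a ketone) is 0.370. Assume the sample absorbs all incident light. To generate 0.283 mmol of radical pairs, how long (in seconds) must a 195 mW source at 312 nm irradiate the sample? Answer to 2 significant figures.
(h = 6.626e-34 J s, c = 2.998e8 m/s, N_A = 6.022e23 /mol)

t ≈ 1500 s

Product: 0.283 mmol = 2.83e-4 mol.
Photons that must be absorbed: 2.83e-4 / 0.370 = 7.649e-4 mol.
Photon energy: hc/λ = 6.367e-19 J; per mole, 3.834e5 J mol⁻¹.
Energy required: 7.649e-4 × 3.834e5 = 293.3 J.
Time: 293.3 J / 0.195 W = 1500 s.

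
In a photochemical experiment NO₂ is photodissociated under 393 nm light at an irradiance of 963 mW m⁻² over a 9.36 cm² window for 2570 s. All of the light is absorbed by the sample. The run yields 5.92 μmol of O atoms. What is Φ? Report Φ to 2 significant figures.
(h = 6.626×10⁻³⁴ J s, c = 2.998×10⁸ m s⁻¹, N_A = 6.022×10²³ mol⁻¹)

Φ = 0.78

Product: 5.92 μmol = 5.92×10⁻⁶ mol.
Photon energy at 393 nm: hc/λ = (6.626×10⁻³⁴)(2.998×10⁸)/(393×10⁻⁹) = 5.055×10⁻¹⁹ J.
Energy delivered: (963 mW m⁻²)(9.36×10⁻⁴ m²)(2570 s) = 2.317 J.
Photons incident: 2.317 / 5.055×10⁻¹⁹ = 4.584×10¹⁸, i.e. 4.584×10¹⁸/6.022×10²³ = 7.612×10⁻⁶ mol.
Φ = 5.92×10⁻⁶ mol / 7.612×10⁻⁶ mol photons = 0.78.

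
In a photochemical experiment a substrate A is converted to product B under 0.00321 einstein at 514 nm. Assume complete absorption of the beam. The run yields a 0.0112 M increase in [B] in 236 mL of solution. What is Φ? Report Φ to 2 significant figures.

Φ = 0.82

Product: (0.0112 M)(0.236 L) = 0.002643 mol.
Φ = 0.002643 mol / 0.00321 mol photons = 0.82.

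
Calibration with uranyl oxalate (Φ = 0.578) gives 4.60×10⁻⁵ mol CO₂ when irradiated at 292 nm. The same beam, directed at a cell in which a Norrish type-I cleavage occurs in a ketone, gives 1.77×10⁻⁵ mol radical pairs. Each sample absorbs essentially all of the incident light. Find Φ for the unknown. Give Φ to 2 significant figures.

Photons absorbed by the actinometer: 4.60×10⁻⁵ / 0.578 = 7.958×10⁻⁵ mol.
Φ(unknown) = 1.77×10⁻⁵ / 7.958×10⁻⁵ = 0.22.

Φ = 0.22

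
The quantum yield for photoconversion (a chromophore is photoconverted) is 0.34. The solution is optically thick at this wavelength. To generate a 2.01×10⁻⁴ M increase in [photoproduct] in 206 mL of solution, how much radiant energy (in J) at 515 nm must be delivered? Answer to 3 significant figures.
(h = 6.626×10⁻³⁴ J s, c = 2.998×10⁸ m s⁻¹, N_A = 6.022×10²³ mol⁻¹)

Product: (2.01×10⁻⁴ M)(0.206 L) = 4.141×10⁻⁵ mol.
Photons that must be absorbed: 4.141×10⁻⁵ / 0.34 = 1.218×10⁻⁴ mol.
Photon energy: hc/λ = 3.857×10⁻¹⁹ J; per mole, 2.323×10⁵ J mol⁻¹.
Energy required: 1.218×10⁻⁴ × 2.323×10⁵ = 28.3 J.

28.3 J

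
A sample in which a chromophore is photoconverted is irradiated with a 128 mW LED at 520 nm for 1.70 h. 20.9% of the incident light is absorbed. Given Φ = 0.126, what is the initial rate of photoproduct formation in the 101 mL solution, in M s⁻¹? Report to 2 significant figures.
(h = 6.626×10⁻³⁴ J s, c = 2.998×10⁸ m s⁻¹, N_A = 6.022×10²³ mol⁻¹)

1.5×10⁻⁷ M s⁻¹

Photon energy at 520 nm: hc/λ = (6.626×10⁻³⁴)(2.998×10⁸)/(520×10⁻⁹) = 3.820×10⁻¹⁹ J.
Energy delivered: (128 mW)(6120 s) = 783.4 J.
Photons incident: 783.4 / 3.820×10⁻¹⁹ = 2.051×10²¹, i.e. 2.051×10²¹/6.022×10²³ = 0.003406 mol.
Photons absorbed: 0.209 × 0.003406 = 7.119×10⁻⁴ mol.
Product formed: 0.126 × 7.119×10⁻⁴ = 8.970×10⁻⁵ mol.
Rate: 8.970×10⁻⁵ mol / (6120 s × 0.101 L) = 1.5×10⁻⁷ M s⁻¹.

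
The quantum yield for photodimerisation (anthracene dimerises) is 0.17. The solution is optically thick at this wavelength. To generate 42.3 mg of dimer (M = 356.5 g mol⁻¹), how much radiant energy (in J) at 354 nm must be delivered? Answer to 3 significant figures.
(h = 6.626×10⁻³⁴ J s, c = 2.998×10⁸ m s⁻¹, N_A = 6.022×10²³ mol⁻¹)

Product: 42.3 mg / 356.5 g mol⁻¹ = 1.187×10⁻⁴ mol.
Photons that must be absorbed: 1.187×10⁻⁴ / 0.17 = 6.982×10⁻⁴ mol.
Photon energy: hc/λ = 5.612×10⁻¹⁹ J; per mole, 3.380×10⁵ J mol⁻¹.
Energy required: 6.982×10⁻⁴ × 3.380×10⁵ = 236 J.

236 J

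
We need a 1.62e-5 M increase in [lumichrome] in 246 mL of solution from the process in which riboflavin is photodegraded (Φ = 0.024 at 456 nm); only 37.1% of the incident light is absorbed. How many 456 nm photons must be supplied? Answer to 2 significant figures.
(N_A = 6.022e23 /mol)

Product: (1.62e-5 M)(0.246 L) = 3.985e-6 mol.
Photons that must be absorbed: 3.985e-6 / 0.024 = 1.660e-4 mol.
Incident photons needed: 1.660e-4 / 0.371 = 4.474e-4 mol.
Photon count: 4.474e-4 × 6.022e23 = 2.7e20.

2.7e20 photons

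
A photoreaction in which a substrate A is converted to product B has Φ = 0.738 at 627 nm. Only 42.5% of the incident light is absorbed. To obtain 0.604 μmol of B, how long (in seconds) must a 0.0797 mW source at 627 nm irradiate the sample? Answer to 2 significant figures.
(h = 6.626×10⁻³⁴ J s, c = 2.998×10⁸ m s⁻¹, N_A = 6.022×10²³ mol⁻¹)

Product: 0.604 μmol = 6.04×10⁻⁷ mol.
Photons that must be absorbed: 6.04×10⁻⁷ / 0.738 = 8.184×10⁻⁷ mol.
Incident photons needed: 8.184×10⁻⁷ / 0.425 = 1.926×10⁻⁶ mol.
Photon energy: hc/λ = 3.168×10⁻¹⁹ J; per mole, 1.908×10⁵ J mol⁻¹.
Energy required: 1.926×10⁻⁶ × 1.908×10⁵ = 0.3675 J.
Time: 0.3675 J / 7.97e-05 W = 4600 s.

t ≈ 4600 s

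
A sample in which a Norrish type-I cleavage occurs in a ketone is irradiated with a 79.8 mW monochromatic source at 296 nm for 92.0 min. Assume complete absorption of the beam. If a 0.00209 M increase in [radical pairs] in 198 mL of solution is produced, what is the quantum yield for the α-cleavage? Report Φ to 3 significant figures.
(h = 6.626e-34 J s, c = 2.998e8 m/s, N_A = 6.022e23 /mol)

Φ = 0.380

Product: (0.00209 M)(0.198 L) = 4.138e-4 mol.
Photon energy at 296 nm: hc/λ = (6.626e-34)(2.998e8)/(296e-9) = 6.711e-19 J.
Energy delivered: (79.8 mW)(5520 s) = 440.5 J.
Photons incident: 440.5 / 6.711e-19 = 6.564e20, i.e. 6.564e20/6.022e23 = 0.001090 mol.
Φ = 4.138e-4 mol / 0.001090 mol photons = 0.380.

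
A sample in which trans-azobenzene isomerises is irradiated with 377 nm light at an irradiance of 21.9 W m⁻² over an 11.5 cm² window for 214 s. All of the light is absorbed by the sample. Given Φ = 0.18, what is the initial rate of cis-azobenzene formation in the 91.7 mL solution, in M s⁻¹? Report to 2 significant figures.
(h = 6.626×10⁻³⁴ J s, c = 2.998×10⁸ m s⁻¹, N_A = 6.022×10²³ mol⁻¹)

Photon energy at 377 nm: hc/λ = (6.626×10⁻³⁴)(2.998×10⁸)/(377×10⁻⁹) = 5.269×10⁻¹⁹ J.
Energy delivered: (21.9 W m⁻²)(11.5×10⁻⁴ m²)(214 s) = 5.390 J.
Photons incident: 5.390 / 5.269×10⁻¹⁹ = 1.023×10¹⁹, i.e. 1.023×10¹⁹/6.022×10²³ = 1.699×10⁻⁵ mol.
Product formed: 0.18 × 1.699×10⁻⁵ = 3.058×10⁻⁶ mol.
Rate: 3.058×10⁻⁶ mol / (214 s × 0.0917 L) = 1.6×10⁻⁷ M s⁻¹.

1.6×10⁻⁷ M s⁻¹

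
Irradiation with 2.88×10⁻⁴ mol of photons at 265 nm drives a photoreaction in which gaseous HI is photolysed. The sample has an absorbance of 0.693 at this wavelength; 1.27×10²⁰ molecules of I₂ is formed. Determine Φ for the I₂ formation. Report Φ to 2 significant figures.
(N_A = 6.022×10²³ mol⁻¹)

Product: 1.27×10²⁰ / 6.022×10²³ = 2.109×10⁻⁴ mol.
Fraction absorbed: 1 − 10^(−0.693) = 0.7972.
Photons absorbed: 0.7972 × 2.88×10⁻⁴ = 2.296×10⁻⁴ mol.
Φ = 2.109×10⁻⁴ mol / 2.296×10⁻⁴ mol photons = 0.92.

Φ = 0.92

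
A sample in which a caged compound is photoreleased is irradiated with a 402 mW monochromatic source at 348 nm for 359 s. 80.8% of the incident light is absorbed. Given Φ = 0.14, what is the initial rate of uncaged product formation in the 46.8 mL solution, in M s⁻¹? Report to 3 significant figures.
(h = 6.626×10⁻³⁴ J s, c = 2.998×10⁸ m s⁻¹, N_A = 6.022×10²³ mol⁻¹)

Photon energy at 348 nm: hc/λ = (6.626×10⁻³⁴)(2.998×10⁸)/(348×10⁻⁹) = 5.708×10⁻¹⁹ J.
Energy delivered: (402 mW)(359 s) = 144.3 J.
Photons incident: 144.3 / 5.708×10⁻¹⁹ = 2.528×10²⁰, i.e. 2.528×10²⁰/6.022×10²³ = 4.198×10⁻⁴ mol.
Photons absorbed: 0.808 × 4.198×10⁻⁴ = 3.392×10⁻⁴ mol.
Product formed: 0.14 × 3.392×10⁻⁴ = 4.749×10⁻⁵ mol.
Rate: 4.749×10⁻⁵ mol / (359 s × 0.0468 L) = 2.83×10⁻⁶ M s⁻¹.

2.83×10⁻⁶ M s⁻¹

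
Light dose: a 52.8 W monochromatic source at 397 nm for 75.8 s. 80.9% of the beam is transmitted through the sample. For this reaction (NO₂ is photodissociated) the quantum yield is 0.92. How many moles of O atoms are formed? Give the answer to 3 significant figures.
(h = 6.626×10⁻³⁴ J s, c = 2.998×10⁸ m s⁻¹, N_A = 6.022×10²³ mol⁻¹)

Photon energy at 397 nm: hc/λ = (6.626×10⁻³⁴)(2.998×10⁸)/(397×10⁻⁹) = 5.004×10⁻¹⁹ J.
Energy delivered: (52.8 W)(75.8 s) = 4002 J.
Photons incident: 4002 / 5.004×10⁻¹⁹ = 7.998×10²¹, i.e. 7.998×10²¹/6.022×10²³ = 0.01328 mol.
Fraction absorbed: 1 − 80.9/100 = 0.1910.
Photons absorbed: 0.1910 × 0.01328 = 0.002536 mol.
Product: Φ × n_abs = 0.92 × 0.002536 = 0.002333 mol.

0.00233 mol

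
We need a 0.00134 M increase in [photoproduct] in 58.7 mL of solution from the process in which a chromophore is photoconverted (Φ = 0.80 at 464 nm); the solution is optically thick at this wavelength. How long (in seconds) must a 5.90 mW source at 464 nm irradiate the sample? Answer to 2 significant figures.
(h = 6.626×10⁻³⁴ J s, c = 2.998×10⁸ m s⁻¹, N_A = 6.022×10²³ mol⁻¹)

t ≈ 4300 s

Product: (0.00134 M)(0.0587 L) = 7.866×10⁻⁵ mol.
Photons that must be absorbed: 7.866×10⁻⁵ / 0.80 = 9.832×10⁻⁵ mol.
Photon energy: hc/λ = 4.281×10⁻¹⁹ J; per mole, 2.578×10⁵ J mol⁻¹.
Energy required: 9.832×10⁻⁵ × 2.578×10⁵ = 25.35 J.
Time: 25.35 J / 0.0059 W = 4300 s.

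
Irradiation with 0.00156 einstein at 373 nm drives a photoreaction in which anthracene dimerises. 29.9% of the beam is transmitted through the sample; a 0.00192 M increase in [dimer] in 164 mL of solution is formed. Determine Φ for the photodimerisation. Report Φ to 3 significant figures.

Product: (0.00192 M)(0.164 L) = 3.149×10⁻⁴ mol.
Fraction absorbed: 1 − 29.9/100 = 0.7010.
Photons absorbed: 0.7010 × 0.00156 = 0.001094 mol.
Φ = 3.149×10⁻⁴ mol / 0.001094 mol photons = 0.288.

Φ = 0.288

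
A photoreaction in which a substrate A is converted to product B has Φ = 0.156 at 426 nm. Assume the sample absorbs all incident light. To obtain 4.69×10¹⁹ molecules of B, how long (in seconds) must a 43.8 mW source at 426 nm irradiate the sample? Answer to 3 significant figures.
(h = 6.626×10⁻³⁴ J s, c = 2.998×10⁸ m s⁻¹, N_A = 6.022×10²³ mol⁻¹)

Product: 4.69×10¹⁹ / 6.022×10²³ = 7.788×10⁻⁵ mol.
Photons that must be absorbed: 7.788×10⁻⁵ / 0.156 = 4.992×10⁻⁴ mol.
Photon energy: hc/λ = 4.663×10⁻¹⁹ J; per mole, 2.808×10⁵ J mol⁻¹.
Energy required: 4.992×10⁻⁴ × 2.808×10⁵ = 140.2 J.
Time: 140.2 J / 0.0438 W = 3200 s.

t ≈ 3200 s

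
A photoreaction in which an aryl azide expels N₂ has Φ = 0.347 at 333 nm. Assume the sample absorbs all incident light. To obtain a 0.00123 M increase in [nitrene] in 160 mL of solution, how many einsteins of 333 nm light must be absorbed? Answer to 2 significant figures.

Product: (0.00123 M)(0.16 L) = 1.968×10⁻⁴ mol.
Photons that must be absorbed: 1.968×10⁻⁴ / 0.347 = 5.671×10⁻⁴ mol.

5.7×10⁻⁴ einstein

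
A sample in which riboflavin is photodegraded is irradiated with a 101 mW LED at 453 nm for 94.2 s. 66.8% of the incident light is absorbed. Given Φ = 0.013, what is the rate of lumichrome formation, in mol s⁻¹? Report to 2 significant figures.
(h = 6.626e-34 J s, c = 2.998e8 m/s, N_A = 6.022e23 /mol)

Photon energy at 453 nm: hc/λ = (6.626e-34)(2.998e8)/(453e-9) = 4.385e-19 J.
Energy delivered: (101 mW)(94.2 s) = 9.514 J.
Photons incident: 9.514 / 4.385e-19 = 2.170e19, i.e. 2.170e19/6.022e23 = 3.603e-5 mol.
Photons absorbed: 0.668 × 3.603e-5 = 2.407e-5 mol.
Product formed: 0.013 × 2.407e-5 = 3.129e-7 mol.
Rate: 3.129e-7 / 94.2 s = 3.3e-9 mol s⁻¹.

3.3e-9 mol s⁻¹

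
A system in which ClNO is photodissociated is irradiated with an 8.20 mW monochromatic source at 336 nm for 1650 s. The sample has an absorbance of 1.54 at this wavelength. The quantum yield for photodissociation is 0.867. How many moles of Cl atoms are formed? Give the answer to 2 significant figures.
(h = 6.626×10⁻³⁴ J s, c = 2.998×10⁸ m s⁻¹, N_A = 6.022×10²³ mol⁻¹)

Photon energy at 336 nm: hc/λ = (6.626×10⁻³⁴)(2.998×10⁸)/(336×10⁻⁹) = 5.912×10⁻¹⁹ J.
Energy delivered: (8.20 mW)(1650 s) = 13.53 J.
Photons incident: 13.53 / 5.912×10⁻¹⁹ = 2.289×10¹⁹, i.e. 2.289×10¹⁹/6.022×10²³ = 3.801×10⁻⁵ mol.
Fraction absorbed: 1 − 10^(−1.54) = 0.9712.
Photons absorbed: 0.9712 × 3.801×10⁻⁵ = 3.692×10⁻⁵ mol.
Product: Φ × n_abs = 0.867 × 3.692×10⁻⁵ = 3.201×10⁻⁵ mol.

3.2×10⁻⁵ mol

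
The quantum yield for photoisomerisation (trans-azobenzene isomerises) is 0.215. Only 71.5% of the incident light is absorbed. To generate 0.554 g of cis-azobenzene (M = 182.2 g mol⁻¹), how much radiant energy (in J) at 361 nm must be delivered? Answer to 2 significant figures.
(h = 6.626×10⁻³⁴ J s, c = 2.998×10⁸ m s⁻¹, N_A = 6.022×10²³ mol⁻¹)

6600 J

Product: 0.554 g / 182.2 g mol⁻¹ = 0.003041 mol.
Photons that must be absorbed: 0.003041 / 0.215 = 0.01414 mol.
Incident photons needed: 0.01414 / 0.715 = 0.01978 mol.
Photon energy: hc/λ = 5.503×10⁻¹⁹ J; per mole, 3.314×10⁵ J mol⁻¹.
Energy required: 0.01978 × 3.314×10⁵ = 6600 J.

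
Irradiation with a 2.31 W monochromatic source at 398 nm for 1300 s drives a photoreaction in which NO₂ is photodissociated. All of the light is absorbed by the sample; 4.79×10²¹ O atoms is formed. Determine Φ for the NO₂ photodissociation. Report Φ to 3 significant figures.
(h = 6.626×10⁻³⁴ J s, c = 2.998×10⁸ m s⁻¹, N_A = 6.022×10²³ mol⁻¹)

Product: 4.79×10²¹ / 6.022×10²³ = 0.007954 mol.
Photon energy at 398 nm: hc/λ = (6.626×10⁻³⁴)(2.998×10⁸)/(398×10⁻⁹) = 4.991×10⁻¹⁹ J.
Energy delivered: (2.31 W)(1300 s) = 3003 J.
Photons incident: 3003 / 4.991×10⁻¹⁹ = 6.017×10²¹, i.e. 6.017×10²¹/6.022×10²³ = 0.009992 mol.
Φ = 0.007954 mol / 0.009992 mol photons = 0.796.

Φ = 0.796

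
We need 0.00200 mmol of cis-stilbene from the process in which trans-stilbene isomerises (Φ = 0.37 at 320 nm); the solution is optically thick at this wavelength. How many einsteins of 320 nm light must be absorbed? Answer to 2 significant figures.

Product: 0.00200 mmol = 2.00×10⁻⁶ mol.
Photons that must be absorbed: 2.00×10⁻⁶ / 0.37 = 5.405×10⁻⁶ mol.

5.4×10⁻⁶ einstein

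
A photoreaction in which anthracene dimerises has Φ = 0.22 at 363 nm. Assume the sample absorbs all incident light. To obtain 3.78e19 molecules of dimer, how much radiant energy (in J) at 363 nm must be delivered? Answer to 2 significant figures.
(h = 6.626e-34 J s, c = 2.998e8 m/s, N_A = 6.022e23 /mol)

94 J

Product: 3.78e19 / 6.022e23 = 6.277e-5 mol.
Photons that must be absorbed: 6.277e-5 / 0.22 = 2.853e-4 mol.
Photon energy: hc/λ = 5.472e-19 J; per mole, 3.295e5 J mol⁻¹.
Energy required: 2.853e-4 × 3.295e5 = 94 J.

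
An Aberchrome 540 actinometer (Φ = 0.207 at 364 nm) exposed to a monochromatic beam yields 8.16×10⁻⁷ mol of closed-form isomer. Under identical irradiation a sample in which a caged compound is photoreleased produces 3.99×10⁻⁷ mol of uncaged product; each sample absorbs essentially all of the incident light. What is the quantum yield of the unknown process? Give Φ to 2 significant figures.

Photons absorbed by the actinometer: 8.16×10⁻⁷ / 0.207 = 3.942×10⁻⁶ mol.
Φ(unknown) = 3.99×10⁻⁷ / 3.942×10⁻⁶ = 0.10.

Φ = 0.10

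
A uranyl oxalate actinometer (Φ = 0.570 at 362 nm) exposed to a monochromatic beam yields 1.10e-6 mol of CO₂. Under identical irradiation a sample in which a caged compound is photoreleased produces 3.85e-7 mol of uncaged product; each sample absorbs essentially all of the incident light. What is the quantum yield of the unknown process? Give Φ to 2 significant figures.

Φ = 0.20

Photons absorbed by the actinometer: 1.10e-6 / 0.570 = 1.930e-6 mol.
Φ(unknown) = 3.85e-7 / 1.930e-6 = 0.20.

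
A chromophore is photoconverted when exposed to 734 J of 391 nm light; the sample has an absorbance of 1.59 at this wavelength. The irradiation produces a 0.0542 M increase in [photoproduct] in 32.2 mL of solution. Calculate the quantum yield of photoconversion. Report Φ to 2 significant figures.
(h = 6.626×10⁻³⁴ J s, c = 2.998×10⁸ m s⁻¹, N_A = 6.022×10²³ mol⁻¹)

Product: (0.0542 M)(0.0322 L) = 0.001745 mol.
Photon energy at 391 nm: hc/λ = (6.626×10⁻³⁴)(2.998×10⁸)/(391×10⁻⁹) = 5.080×10⁻¹⁹ J.
Photons incident: 734 / 5.080×10⁻¹⁹ = 1.445×10²¹, i.e. 1.445×10²¹/6.022×10²³ = 0.002400 mol.
Fraction absorbed: 1 − 10^(−1.59) = 0.9743.
Photons absorbed: 0.9743 × 0.002400 = 0.002338 mol.
Φ = 0.001745 mol / 0.002338 mol photons = 0.75.

Φ = 0.75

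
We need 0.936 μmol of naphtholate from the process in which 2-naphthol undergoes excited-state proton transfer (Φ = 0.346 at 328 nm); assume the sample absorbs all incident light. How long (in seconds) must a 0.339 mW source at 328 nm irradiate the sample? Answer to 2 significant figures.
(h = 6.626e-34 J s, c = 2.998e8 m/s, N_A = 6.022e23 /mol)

Product: 0.936 μmol = 9.36e-7 mol.
Photons that must be absorbed: 9.36e-7 / 0.346 = 2.705e-6 mol.
Photon energy: hc/λ = 6.056e-19 J; per mole, 3.647e5 J mol⁻¹.
Energy required: 2.705e-6 × 3.647e5 = 0.9865 J.
Time: 0.9865 J / 0.000339 W = 2900 s.

t ≈ 2900 s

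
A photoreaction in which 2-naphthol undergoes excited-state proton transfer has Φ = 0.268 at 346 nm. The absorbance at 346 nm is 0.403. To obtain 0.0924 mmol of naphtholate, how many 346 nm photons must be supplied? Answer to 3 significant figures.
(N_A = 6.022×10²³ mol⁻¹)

Product: 0.0924 mmol = 9.24×10⁻⁵ mol.
Photons that must be absorbed: 9.24×10⁻⁵ / 0.268 = 3.448×10⁻⁴ mol.
Fraction absorbed: 1 − 10^(−0.403) = 0.6046.
Incident photons needed: 3.448×10⁻⁴ / 0.6046 = 5.703×10⁻⁴ mol.
Photon count: 5.703×10⁻⁴ × 6.022×10²³ = 3.43×10²⁰.

3.43×10²⁰ photons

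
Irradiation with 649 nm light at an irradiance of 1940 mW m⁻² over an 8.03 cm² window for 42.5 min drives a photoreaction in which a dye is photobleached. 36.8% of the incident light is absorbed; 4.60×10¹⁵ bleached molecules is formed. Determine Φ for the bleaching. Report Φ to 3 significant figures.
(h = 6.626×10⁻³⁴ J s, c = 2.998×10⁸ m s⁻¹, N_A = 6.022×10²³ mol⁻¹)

Product: 4.60×10¹⁵ / 6.022×10²³ = 7.639×10⁻⁹ mol.
Photon energy at 649 nm: hc/λ = (6.626×10⁻³⁴)(2.998×10⁸)/(649×10⁻⁹) = 3.061×10⁻¹⁹ J.
Energy delivered: (1940 mW m⁻²)(8.03×10⁻⁴ m²)(2550 s) = 3.972 J.
Photons incident: 3.972 / 3.061×10⁻¹⁹ = 1.298×10¹⁹, i.e. 1.298×10¹⁹/6.022×10²³ = 2.155×10⁻⁵ mol.
Photons absorbed: 0.368 × 2.155×10⁻⁵ = 7.930×10⁻⁶ mol.
Φ = 7.639×10⁻⁹ mol / 7.930×10⁻⁶ mol photons = 9.63×10⁻⁴.

Φ = 9.63×10⁻⁴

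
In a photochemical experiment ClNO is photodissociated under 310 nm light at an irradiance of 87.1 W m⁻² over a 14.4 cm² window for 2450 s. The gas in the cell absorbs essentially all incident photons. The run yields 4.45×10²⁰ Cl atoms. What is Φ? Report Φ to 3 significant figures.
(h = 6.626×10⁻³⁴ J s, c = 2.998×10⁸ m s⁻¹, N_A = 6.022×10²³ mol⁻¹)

Product: 4.45×10²⁰ / 6.022×10²³ = 7.390×10⁻⁴ mol.
Photon energy at 310 nm: hc/λ = (6.626×10⁻³⁴)(2.998×10⁸)/(310×10⁻⁹) = 6.408×10⁻¹⁹ J.
Energy delivered: (87.1 W m⁻²)(14.4×10⁻⁴ m²)(2450 s) = 307.3 J.
Photons incident: 307.3 / 6.408×10⁻¹⁹ = 4.796×10²⁰, i.e. 4.796×10²⁰/6.022×10²³ = 7.964×10⁻⁴ mol.
Φ = 7.390×10⁻⁴ mol / 7.964×10⁻⁴ mol photons = 0.928.

Φ = 0.928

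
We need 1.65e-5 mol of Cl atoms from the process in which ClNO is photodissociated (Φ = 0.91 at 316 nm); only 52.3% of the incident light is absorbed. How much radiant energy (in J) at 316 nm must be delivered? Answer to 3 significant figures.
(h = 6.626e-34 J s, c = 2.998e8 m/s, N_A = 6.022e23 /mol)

13.1 J

Photons that must be absorbed: 1.65e-5 / 0.91 = 1.813e-5 mol.
Incident photons needed: 1.813e-5 / 0.523 = 3.467e-5 mol.
Photon energy: hc/λ = 6.286e-19 J; per mole, 3.785e5 J mol⁻¹.
Energy required: 3.467e-5 × 3.785e5 = 13.1 J.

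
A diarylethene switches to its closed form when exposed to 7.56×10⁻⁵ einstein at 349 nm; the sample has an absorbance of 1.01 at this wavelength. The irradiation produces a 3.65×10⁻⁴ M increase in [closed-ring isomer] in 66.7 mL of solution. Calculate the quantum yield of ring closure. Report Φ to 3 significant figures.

Product: (3.65×10⁻⁴ M)(0.0667 L) = 2.435×10⁻⁵ mol.
Fraction absorbed: 1 − 10^(−1.01) = 0.9023.
Photons absorbed: 0.9023 × 7.56×10⁻⁵ = 6.821×10⁻⁵ mol.
Φ = 2.435×10⁻⁵ mol / 6.821×10⁻⁵ mol photons = 0.357.

Φ = 0.357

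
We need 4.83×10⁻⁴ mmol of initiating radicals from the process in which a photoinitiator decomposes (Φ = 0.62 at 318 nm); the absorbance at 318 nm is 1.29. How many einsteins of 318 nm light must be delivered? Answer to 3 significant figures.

8.21×10⁻⁷ einstein

Product: 4.83×10⁻⁴ mmol = 4.83×10⁻⁷ mol.
Photons that must be absorbed: 4.83×10⁻⁷ / 0.62 = 7.790×10⁻⁷ mol.
Fraction absorbed: 1 − 10^(−1.29) = 0.9487.
Incident photons needed: 7.790×10⁻⁷ / 0.9487 = 8.211×10⁻⁷ mol.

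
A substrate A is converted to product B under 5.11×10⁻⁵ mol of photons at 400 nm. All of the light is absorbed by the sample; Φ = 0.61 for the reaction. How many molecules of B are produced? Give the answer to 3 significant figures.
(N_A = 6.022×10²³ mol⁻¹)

Product: Φ × n_abs = 0.61 × 5.11×10⁻⁵ = 3.117×10⁻⁵ mol.
As a count: 3.117×10⁻⁵ × 6.022×10²³ = 1.88×10¹⁹.

1.88×10¹⁹ molecules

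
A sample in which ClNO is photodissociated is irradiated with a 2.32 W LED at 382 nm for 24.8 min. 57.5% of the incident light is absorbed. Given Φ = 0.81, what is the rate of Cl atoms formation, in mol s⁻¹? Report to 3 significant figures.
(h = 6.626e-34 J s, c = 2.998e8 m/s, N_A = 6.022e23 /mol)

Photon energy at 382 nm: hc/λ = (6.626e-34)(2.998e8)/(382e-9) = 5.200e-19 J.
Energy delivered: (2.32 W)(1488 s) = 3452 J.
Photons incident: 3452 / 5.200e-19 = 6.638e21, i.e. 6.638e21/6.022e23 = 0.01102 mol.
Photons absorbed: 0.575 × 0.01102 = 0.006336 mol.
Product formed: 0.81 × 0.006336 = 0.005132 mol.
Rate: 0.005132 / 1488 s = 3.45e-6 mol s⁻¹.

3.45e-6 mol s⁻¹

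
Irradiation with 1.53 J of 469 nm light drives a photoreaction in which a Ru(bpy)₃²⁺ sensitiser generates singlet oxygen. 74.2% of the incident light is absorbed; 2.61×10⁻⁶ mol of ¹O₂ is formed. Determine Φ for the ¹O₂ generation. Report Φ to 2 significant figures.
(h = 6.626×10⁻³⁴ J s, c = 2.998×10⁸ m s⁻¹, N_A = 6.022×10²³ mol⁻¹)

Φ = 0.59

Photon energy at 469 nm: hc/λ = (6.626×10⁻³⁴)(2.998×10⁸)/(469×10⁻⁹) = 4.236×10⁻¹⁹ J.
Photons incident: 1.53 / 4.236×10⁻¹⁹ = 3.612×10¹⁸, i.e. 3.612×10¹⁸/6.022×10²³ = 5.998×10⁻⁶ mol.
Photons absorbed: 0.742 × 5.998×10⁻⁶ = 4.451×10⁻⁶ mol.
Φ = 2.61×10⁻⁶ mol / 4.451×10⁻⁶ mol photons = 0.59.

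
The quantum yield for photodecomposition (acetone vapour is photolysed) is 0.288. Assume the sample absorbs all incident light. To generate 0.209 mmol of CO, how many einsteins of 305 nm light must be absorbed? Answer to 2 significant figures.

Product: 0.209 mmol = 2.09e-4 mol.
Photons that must be absorbed: 2.09e-4 / 0.288 = 7.257e-4 mol.

7.3e-4 einstein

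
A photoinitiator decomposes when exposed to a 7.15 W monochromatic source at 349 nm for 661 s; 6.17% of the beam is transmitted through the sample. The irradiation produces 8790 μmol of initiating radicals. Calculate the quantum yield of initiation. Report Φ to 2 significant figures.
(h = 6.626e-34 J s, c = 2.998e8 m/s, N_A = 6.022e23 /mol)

Φ = 0.68

Product: 8790 μmol = 0.00879 mol.
Photon energy at 349 nm: hc/λ = (6.626e-34)(2.998e8)/(349e-9) = 5.692e-19 J.
Energy delivered: (7.15 W)(661 s) = 4726 J.
Photons incident: 4726 / 5.692e-19 = 8.303e21, i.e. 8.303e21/6.022e23 = 0.01379 mol.
Fraction absorbed: 1 − 6.17/100 = 0.9383.
Photons absorbed: 0.9383 × 0.01379 = 0.01294 mol.
Φ = 0.00879 mol / 0.01294 mol photons = 0.68.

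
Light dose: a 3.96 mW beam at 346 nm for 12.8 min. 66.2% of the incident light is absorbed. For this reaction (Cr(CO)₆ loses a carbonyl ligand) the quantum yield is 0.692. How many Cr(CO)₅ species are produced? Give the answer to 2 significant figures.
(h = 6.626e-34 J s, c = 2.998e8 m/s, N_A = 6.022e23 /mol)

Photon energy at 346 nm: hc/λ = (6.626e-34)(2.998e8)/(346e-9) = 5.741e-19 J.
Energy delivered: (3.96 mW)(768 s) = 3.041 J.
Photons incident: 3.041 / 5.741e-19 = 5.297e18, i.e. 5.297e18/6.022e23 = 8.796e-6 mol.
Photons absorbed: 0.662 × 8.796e-6 = 5.823e-6 mol.
Product: Φ × n_abs = 0.692 × 5.823e-6 = 4.030e-6 mol.
As a count: 4.030e-6 × 6.022e23 = 2.4e18.

2.4e18 species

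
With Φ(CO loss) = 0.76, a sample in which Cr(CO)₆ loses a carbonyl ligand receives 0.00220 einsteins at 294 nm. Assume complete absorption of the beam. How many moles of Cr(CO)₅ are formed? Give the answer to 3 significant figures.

Product: Φ × n_abs = 0.76 × 0.00220 = 0.001672 mol.

0.00167 mol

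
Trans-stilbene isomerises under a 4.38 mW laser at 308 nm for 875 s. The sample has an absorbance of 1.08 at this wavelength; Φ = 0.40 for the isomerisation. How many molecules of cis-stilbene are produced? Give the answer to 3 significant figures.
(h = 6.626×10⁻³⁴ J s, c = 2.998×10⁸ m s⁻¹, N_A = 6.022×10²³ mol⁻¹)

2.18×10¹⁸ molecules

Photon energy at 308 nm: hc/λ = (6.626×10⁻³⁴)(2.998×10⁸)/(308×10⁻⁹) = 6.450×10⁻¹⁹ J.
Energy delivered: (4.38 mW)(875 s) = 3.833 J.
Photons incident: 3.833 / 6.450×10⁻¹⁹ = 5.943×10¹⁸, i.e. 5.943×10¹⁸/6.022×10²³ = 9.869×10⁻⁶ mol.
Fraction absorbed: 1 − 10^(−1.08) = 0.9168.
Photons absorbed: 0.9168 × 9.869×10⁻⁶ = 9.048×10⁻⁶ mol.
Product: Φ × n_abs = 0.40 × 9.048×10⁻⁶ = 3.619×10⁻⁶ mol.
As a count: 3.619×10⁻⁶ × 6.022×10²³ = 2.18×10¹⁸.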